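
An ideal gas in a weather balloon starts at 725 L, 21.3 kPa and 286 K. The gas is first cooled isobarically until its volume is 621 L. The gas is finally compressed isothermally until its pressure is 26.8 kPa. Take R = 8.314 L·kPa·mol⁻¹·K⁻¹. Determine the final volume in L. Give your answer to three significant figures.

V₃ ≈ 494 L

P constant ⇒ V ∝ T: P₂ = P₁; T₂ = T₁·(V₂/V₁) = 245.0 K.
T constant ⇒ Boyle's law P V = const: T₃ = T₂; V₃ = V₂·(P₂/P₃) = 493.6 L.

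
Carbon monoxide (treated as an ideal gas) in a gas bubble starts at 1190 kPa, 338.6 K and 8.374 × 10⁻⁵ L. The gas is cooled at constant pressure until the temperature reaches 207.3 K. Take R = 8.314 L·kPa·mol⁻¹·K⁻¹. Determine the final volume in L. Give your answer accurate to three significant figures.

V₂ ≈ 5.13e-05 L

P constant ⇒ V ∝ T: P₂ = P₁; V₂ = V₁·(T₂/T₁) = 5.127e-05 L.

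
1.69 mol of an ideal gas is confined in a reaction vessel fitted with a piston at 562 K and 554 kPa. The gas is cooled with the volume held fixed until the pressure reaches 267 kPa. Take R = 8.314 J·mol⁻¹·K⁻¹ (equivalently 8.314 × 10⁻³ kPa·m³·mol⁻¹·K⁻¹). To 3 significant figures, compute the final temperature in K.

T₂ ≈ 271 K

From PV = nRT: V₁ = nRT₁/P₁ = 0.01425 m³.
Isochoric, so P/T is constant: V₂ = V₁; T₂ = T₁·(P₂/P₁) = 270.9 K.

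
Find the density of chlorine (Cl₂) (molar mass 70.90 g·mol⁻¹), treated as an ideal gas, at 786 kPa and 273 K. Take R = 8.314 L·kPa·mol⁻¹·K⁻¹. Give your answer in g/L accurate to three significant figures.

ρ = PM/(RT) = (786 × 70.90) / (8.314 × 273.0)

ρ ≈ 24.6 g/L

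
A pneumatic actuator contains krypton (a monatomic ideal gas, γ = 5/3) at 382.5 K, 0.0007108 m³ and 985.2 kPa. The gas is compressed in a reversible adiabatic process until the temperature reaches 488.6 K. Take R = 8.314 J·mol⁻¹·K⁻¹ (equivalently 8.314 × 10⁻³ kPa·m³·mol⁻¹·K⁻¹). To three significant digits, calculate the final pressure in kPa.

Adiabatic (γ = 5/3), T V^(γ−1) and P V^γ constant: P₂ = P₁·(T₂/T₁)^(γ/(γ−1)) = 1817 kPa; V₂ = V₁·(T₁/T₂)^(1/(γ−1)) = 0.0004923 m³.

P₂ ≈ 1.82e+03 kPa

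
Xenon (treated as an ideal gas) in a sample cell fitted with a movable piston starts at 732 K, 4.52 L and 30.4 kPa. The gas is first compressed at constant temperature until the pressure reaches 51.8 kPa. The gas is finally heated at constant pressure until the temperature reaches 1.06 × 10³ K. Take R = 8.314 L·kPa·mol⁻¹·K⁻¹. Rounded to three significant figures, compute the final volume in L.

T constant ⇒ Boyle's law P V = const: T₂ = T₁; V₂ = V₁·(P₁/P₂) = 2.653 L.
P constant ⇒ V ∝ T: P₃ = P₂; V₃ = V₂·(T₃/T₂) = 3.841 L.

V₃ ≈ 3.84 L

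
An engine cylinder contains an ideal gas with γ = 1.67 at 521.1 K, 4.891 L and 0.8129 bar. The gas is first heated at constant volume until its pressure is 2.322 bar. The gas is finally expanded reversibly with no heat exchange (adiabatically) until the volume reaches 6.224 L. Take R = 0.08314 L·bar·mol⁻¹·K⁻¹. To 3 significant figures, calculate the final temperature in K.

V constant ⇒ P ∝ T: V₂ = V₁; T₂ = T₁·(P₂/P₁) = 1488 K.
Reversible adiabatic, γ = 1.67: T₃ = T₂·(V₂/V₃)^(γ−1) = 1267 K; P₃ = P₂·(V₂/V₃)^γ = 1.553 bar.

T₃ ≈ 1.27e+03 K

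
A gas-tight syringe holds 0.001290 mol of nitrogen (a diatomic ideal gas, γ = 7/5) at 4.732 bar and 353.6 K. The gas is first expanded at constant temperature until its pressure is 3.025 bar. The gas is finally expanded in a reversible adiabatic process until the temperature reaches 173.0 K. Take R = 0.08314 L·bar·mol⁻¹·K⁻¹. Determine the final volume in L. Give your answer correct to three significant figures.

From PV = nRT: V₁ = nRT₁/P₁ = 0.008014 L.
Isothermal, so P V is constant: T₂ = T₁; V₂ = V₁·(P₁/P₂) = 0.01254 L.
Reversible adiabatic, γ = 7/5: P₃ = P₂·(T₃/T₂)^(γ/(γ−1)) = 0.2478 bar; V₃ = V₂·(T₂/T₃)^(1/(γ−1)) = 0.07488 L.

V₃ ≈ 0.0749 L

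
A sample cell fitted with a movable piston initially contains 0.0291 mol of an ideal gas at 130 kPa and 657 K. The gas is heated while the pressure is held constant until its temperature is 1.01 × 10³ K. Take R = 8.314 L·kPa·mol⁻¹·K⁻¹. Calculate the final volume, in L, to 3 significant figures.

From PV = nRT: V₁ = nRT₁/P₁ = 1.223 L.
P constant ⇒ V ∝ T: P₂ = P₁; V₂ = V₁·(T₂/T₁) = 1.880 L.

V₂ ≈ 1.88 L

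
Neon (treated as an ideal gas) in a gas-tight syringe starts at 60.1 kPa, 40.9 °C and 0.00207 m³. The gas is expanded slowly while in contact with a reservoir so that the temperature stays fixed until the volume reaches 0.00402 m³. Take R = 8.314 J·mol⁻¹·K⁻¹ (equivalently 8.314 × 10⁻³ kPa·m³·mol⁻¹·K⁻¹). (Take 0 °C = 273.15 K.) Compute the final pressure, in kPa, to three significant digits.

Convert: T₁ = 314.0 K.
T constant ⇒ Boyle's law P V = const: T₂ = T₁; P₂ = P₁·(V₁/V₂) = 30.95 kPa.

P₂ ≈ 30.9 kPa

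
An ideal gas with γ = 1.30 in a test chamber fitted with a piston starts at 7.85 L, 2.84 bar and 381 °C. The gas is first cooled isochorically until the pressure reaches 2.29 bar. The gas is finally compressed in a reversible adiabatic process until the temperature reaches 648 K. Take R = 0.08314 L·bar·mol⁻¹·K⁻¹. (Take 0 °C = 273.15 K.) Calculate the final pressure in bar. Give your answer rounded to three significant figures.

Convert: T₁ = 654.1 K.
V constant ⇒ P ∝ T: V₂ = V₁; T₂ = T₁·(P₂/P₁) = 527.5 K.
Reversible adiabatic, γ = 1.30: P₃ = P₂·(T₃/T₂)^(γ/(γ−1)) = 5.587 bar; V₃ = V₂·(T₂/T₃)^(1/(γ−1)) = 3.953 L.

P₃ ≈ 5.59 bar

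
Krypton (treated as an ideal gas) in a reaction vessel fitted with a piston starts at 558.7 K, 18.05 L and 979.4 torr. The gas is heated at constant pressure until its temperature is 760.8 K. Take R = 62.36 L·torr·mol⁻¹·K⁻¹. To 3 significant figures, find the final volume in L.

P constant ⇒ V ∝ T: P₂ = P₁; V₂ = V₁·(T₂/T₁) = 24.58 L.

V₂ ≈ 24.6 L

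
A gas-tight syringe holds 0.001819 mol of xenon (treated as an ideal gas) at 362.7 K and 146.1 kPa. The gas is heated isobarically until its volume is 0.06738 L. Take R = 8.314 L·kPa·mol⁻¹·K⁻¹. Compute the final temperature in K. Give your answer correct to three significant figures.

T₂ ≈ 651 K

From PV = nRT: V₁ = nRT₁/P₁ = 0.03754 L.
P constant ⇒ V ∝ T: P₂ = P₁; T₂ = T₁·(V₂/V₁) = 650.9 K.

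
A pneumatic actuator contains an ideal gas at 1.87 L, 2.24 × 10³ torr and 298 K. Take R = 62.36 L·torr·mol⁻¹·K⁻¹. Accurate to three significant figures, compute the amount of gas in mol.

PV = nRT ⇒ n = PV/(RT) = (2.24e+03 × 1.87) / (62.36 × 298)

n ≈ 0.225 mol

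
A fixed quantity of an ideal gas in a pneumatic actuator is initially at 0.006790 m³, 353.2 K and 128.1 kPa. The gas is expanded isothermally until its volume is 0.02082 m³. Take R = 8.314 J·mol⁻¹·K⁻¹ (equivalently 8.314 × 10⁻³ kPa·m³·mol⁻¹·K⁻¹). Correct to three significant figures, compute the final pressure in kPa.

P₂ ≈ 41.8 kPa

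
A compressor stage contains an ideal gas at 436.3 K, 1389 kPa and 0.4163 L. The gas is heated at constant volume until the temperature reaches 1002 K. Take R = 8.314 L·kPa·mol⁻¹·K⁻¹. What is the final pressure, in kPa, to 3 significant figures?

P₂ ≈ 3.19e+03 kPa

Isochoric, so P/T is constant: V₂ = V₁; P₂ = P₁·(T₂/T₁) = 3190 kPa.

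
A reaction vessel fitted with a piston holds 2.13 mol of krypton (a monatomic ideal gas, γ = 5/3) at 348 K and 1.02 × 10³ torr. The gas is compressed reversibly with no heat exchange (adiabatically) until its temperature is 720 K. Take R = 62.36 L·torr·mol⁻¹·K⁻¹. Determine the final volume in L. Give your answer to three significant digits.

From PV = nRT: V₁ = nRT₁/P₁ = 45.32 L.
Adiabatic (γ = 5/3), T V^(γ−1) and P V^γ constant: P₂ = P₁·(T₂/T₁)^(γ/(γ−1)) = 6280 torr; V₂ = V₁·(T₁/T₂)^(1/(γ−1)) = 15.23 L.

V₂ ≈ 15.2 L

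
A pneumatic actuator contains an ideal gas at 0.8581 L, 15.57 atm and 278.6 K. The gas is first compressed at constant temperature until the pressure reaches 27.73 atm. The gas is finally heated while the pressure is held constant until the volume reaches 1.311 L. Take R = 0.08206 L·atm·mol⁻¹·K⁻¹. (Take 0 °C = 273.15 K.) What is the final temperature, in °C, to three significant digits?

T₃ ≈ 485 °C

Isothermal, so P V is constant: T₂ = T₁; V₂ = V₁·(P₁/P₂) = 0.4818 L.
Isobaric, so V/T is constant: P₃ = P₂; T₃ = T₂·(V₃/V₂) = 758.1 K.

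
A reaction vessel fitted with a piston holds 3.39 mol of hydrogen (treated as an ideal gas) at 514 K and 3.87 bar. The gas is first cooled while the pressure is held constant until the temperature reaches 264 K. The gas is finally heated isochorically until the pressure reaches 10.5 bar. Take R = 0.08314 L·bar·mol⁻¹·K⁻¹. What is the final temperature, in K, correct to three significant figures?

From PV = nRT: V₁ = nRT₁/P₁ = 37.43 L.
Isobaric, so V/T is constant: P₂ = P₁; V₂ = V₁·(T₂/T₁) = 19.23 L.
Isochoric, so P/T is constant: V₃ = V₂; T₃ = T₂·(P₃/P₂) = 716.3 K.

T₃ ≈ 716 K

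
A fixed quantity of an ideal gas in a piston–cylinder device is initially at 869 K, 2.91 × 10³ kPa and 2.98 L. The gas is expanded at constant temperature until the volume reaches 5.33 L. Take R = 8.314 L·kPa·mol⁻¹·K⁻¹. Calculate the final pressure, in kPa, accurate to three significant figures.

P₂ ≈ 1.63e+03 kPa

T constant ⇒ Boyle's law P V = const: T₂ = T₁; P₂ = P₁·(V₁/V₂) = 1627 kPa.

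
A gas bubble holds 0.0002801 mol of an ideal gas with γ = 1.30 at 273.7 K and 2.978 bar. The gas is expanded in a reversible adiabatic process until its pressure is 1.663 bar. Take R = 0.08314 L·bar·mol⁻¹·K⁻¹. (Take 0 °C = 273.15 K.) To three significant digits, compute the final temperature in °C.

T₂ ≈ -33.9 °C

From PV = nRT: V₁ = nRT₁/P₁ = 0.002140 L.
Adiabatic (γ = 1.30), T V^(γ−1) and P V^γ constant: T₂ = T₁·(P₂/P₁)^((γ−1)/γ) = 239.3 K; V₂ = V₁·(P₁/P₂)^(1/γ) = 0.003351 L.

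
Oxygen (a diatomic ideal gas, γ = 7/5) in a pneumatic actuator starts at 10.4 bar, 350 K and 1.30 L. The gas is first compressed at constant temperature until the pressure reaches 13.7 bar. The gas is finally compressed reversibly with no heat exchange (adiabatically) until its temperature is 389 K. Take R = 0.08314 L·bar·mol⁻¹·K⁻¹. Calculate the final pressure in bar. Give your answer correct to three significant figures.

P₃ ≈ 19.8 bar

T constant ⇒ Boyle's law P V = const: T₂ = T₁; V₂ = V₁·(P₁/P₂) = 0.9869 L.
Adiabatic (γ = 7/5), T V^(γ−1) and P V^γ constant: P₃ = P₂·(T₃/T₂)^(γ/(γ−1)) = 19.83 bar; V₃ = V₂·(T₂/T₃)^(1/(γ−1)) = 0.7578 L.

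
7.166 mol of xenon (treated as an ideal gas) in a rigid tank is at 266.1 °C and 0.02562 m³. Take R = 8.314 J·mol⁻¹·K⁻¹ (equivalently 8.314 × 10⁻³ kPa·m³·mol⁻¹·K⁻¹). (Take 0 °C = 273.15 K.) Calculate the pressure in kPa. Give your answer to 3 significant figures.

Convert: T = 539.25 K.
PV = nRT ⇒ P = nRT/V = (7.166 × 8.314 × 10⁻³ × 539.25) / 0.02562

P ≈ 1.25e+03 kPa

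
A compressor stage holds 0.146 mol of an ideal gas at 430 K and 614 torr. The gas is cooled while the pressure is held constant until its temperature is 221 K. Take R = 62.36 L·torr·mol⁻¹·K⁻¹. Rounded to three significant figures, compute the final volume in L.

V₂ ≈ 3.28 L

From PV = nRT: V₁ = nRT₁/P₁ = 6.376 L.
P constant ⇒ V ∝ T: P₂ = P₁; V₂ = V₁·(T₂/T₁) = 3.277 L.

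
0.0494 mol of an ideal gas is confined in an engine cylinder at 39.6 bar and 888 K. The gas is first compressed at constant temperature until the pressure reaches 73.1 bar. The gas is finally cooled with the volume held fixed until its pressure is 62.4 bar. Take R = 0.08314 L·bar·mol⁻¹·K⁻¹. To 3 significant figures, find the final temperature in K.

T₃ ≈ 758 K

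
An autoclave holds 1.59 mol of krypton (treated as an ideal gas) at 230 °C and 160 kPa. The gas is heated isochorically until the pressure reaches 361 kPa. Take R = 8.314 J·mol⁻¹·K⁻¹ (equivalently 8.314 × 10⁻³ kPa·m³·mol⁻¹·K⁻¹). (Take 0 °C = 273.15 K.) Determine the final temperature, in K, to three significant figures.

T₂ ≈ 1.14e+03 K

Convert: T₁ = 503.1 K.
From PV = nRT: V₁ = nRT₁/P₁ = 0.04157 m³.
Isochoric, so P/T is constant: V₂ = V₁; T₂ = T₁·(P₂/P₁) = 1135 K.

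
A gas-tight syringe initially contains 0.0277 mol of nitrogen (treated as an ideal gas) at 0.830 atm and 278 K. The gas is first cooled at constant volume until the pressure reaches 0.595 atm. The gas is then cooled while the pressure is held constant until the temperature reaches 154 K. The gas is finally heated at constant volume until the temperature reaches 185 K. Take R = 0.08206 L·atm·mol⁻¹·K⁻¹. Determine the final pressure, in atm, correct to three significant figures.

P₄ ≈ 0.715 atm

From PV = nRT: V₁ = nRT₁/P₁ = 0.7613 L.
Isochoric, so P/T is constant: V₂ = V₁; T₂ = T₁·(P₂/P₁) = 199.3 K.
P constant ⇒ V ∝ T: P₃ = P₂; V₃ = V₂·(T₃/T₂) = 0.5883 L.
Isochoric, so P/T is constant: V₄ = V₃; P₄ = P₃·(T₄/T₃) = 0.7148 atm.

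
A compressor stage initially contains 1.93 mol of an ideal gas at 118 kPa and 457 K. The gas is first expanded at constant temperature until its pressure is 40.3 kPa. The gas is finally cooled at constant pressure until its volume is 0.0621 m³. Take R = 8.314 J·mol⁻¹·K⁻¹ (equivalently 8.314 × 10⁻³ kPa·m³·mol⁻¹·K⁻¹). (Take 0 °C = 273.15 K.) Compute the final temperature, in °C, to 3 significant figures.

T₃ ≈ -117 °C

From PV = nRT: V₁ = nRT₁/P₁ = 0.06214 m³.
Isothermal, so P V is constant: T₂ = T₁; V₂ = V₁·(P₁/P₂) = 0.1820 m³.
P constant ⇒ V ∝ T: P₃ = P₂; T₃ = T₂·(V₃/V₂) = 156.0 K.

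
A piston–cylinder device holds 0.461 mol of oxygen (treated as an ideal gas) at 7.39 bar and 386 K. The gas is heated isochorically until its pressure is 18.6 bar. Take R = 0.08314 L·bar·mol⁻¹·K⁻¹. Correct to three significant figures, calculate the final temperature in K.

T₂ ≈ 972 K

From PV = nRT: V₁ = nRT₁/P₁ = 2.002 L.
V constant ⇒ P ∝ T: V₂ = V₁; T₂ = T₁·(P₂/P₁) = 971.5 K.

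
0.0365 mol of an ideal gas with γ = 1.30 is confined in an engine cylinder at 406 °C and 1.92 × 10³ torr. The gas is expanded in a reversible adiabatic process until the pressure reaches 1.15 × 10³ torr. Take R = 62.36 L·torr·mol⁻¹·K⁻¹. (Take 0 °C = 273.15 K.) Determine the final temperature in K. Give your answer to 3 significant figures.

Convert: T₁ = 679.1 K.
From PV = nRT: V₁ = nRT₁/P₁ = 0.8051 L.
Adiabatic (γ = 1.30), T V^(γ−1) and P V^γ constant: T₂ = T₁·(P₂/P₁)^((γ−1)/γ) = 603.4 K; V₂ = V₁·(P₁/P₂)^(1/γ) = 1.194 L.

T₂ ≈ 603 K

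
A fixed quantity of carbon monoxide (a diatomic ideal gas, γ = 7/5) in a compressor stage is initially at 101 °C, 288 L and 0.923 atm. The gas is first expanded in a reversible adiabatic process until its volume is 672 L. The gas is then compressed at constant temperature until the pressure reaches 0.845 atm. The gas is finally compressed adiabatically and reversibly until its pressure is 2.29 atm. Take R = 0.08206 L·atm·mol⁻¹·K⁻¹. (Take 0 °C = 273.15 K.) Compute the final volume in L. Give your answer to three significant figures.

Convert: T₁ = 374.1 K.
Adiabatic (γ = 7/5), T V^(γ−1) and P V^γ constant: T₂ = T₁·(V₁/V₂)^(γ−1) = 266.6 K; P₂ = P₁·(V₁/V₂)^γ = 0.2819 atm.
T constant ⇒ Boyle's law P V = const: T₃ = T₂; V₃ = V₂·(P₂/P₃) = 224.2 L.
Reversible adiabatic, γ = 7/5: T₄ = T₃·(P₄/P₃)^((γ−1)/γ) = 354.5 K; V₄ = V₃·(P₃/P₄)^(1/γ) = 110.0 L.

V₄ ≈ 110 L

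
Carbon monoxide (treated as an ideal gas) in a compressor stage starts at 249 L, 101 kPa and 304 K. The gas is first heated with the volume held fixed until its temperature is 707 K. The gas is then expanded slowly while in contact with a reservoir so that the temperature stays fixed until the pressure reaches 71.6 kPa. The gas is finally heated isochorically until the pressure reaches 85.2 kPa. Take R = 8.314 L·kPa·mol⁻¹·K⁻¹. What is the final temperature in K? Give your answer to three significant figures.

Isochoric, so P/T is constant: V₂ = V₁; P₂ = P₁·(T₂/T₁) = 234.9 kPa.
T constant ⇒ Boyle's law P V = const: T₃ = T₂; V₃ = V₂·(P₂/P₃) = 816.9 L.
Isochoric, so P/T is constant: V₄ = V₃; T₄ = T₃·(P₄/P₃) = 841.3 K.

T₄ ≈ 841 K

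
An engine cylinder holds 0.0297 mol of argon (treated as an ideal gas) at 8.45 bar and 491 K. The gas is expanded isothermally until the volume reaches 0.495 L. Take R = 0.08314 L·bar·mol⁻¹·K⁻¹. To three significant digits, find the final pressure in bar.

From PV = nRT: V₁ = nRT₁/P₁ = 0.1435 L.
T constant ⇒ Boyle's law P V = const: T₂ = T₁; P₂ = P₁·(V₁/V₂) = 2.449 bar.

P₂ ≈ 2.45 bar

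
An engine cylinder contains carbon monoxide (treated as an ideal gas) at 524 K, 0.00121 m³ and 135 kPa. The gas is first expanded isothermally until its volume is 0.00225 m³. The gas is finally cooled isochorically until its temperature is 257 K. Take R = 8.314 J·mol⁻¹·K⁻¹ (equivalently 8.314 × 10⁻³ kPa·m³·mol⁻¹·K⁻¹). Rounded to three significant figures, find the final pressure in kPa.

P₃ ≈ 35.6 kPa

T constant ⇒ Boyle's law P V = const: T₂ = T₁; P₂ = P₁·(V₁/V₂) = 72.60 kPa.
V constant ⇒ P ∝ T: V₃ = V₂; P₃ = P₂·(T₃/T₂) = 35.61 kPa.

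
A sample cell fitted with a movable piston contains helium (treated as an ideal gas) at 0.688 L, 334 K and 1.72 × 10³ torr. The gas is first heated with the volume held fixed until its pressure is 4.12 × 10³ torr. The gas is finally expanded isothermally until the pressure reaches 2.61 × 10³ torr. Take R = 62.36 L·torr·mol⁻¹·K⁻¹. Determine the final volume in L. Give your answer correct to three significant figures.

Isochoric, so P/T is constant: V₂ = V₁; T₂ = T₁·(P₂/P₁) = 800.0 K.
T constant ⇒ Boyle's law P V = const: T₃ = T₂; V₃ = V₂·(P₂/P₃) = 1.086 L.

V₃ ≈ 1.09 L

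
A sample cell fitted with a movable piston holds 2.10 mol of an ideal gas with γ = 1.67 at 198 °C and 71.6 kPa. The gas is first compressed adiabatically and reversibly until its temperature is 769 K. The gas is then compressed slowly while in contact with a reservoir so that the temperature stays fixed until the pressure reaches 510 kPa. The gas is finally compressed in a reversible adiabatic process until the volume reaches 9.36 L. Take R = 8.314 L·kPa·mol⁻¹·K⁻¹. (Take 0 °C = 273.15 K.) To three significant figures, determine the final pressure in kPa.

Convert: T₁ = 471.1 K.
From PV = nRT: V₁ = nRT₁/P₁ = 114.9 L.
Adiabatic (γ = 1.67), T V^(γ−1) and P V^γ constant: P₂ = P₁·(T₂/T₁)^(γ/(γ−1)) = 242.8 kPa; V₂ = V₁·(T₁/T₂)^(1/(γ−1)) = 55.30 L.
Isothermal, so P V is constant: T₃ = T₂; V₃ = V₂·(P₂/P₃) = 26.33 L.
Adiabatic (γ = 1.67), T V^(γ−1) and P V^γ constant: T₄ = T₃·(V₃/V₄)^(γ−1) = 1538 K; P₄ = P₃·(V₃/V₄)^γ = 2868 kPa.

P₄ ≈ 2.87e+03 kPa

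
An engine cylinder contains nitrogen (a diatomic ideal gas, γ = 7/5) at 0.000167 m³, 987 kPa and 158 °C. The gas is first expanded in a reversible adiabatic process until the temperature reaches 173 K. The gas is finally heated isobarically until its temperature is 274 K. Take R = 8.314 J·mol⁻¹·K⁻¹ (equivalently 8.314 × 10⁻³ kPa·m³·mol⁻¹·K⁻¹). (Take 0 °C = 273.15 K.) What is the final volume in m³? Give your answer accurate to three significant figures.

V₃ ≈ 0.00259 m³

Convert: T₁ = 431.1 K.
Reversible adiabatic, γ = 7/5: P₂ = P₁·(T₂/T₁)^(γ/(γ−1)) = 40.39 kPa; V₂ = V₁·(T₁/T₂)^(1/(γ−1)) = 0.001637 m³.
P constant ⇒ V ∝ T: P₃ = P₂; V₃ = V₂·(T₃/T₂) = 0.002593 m³.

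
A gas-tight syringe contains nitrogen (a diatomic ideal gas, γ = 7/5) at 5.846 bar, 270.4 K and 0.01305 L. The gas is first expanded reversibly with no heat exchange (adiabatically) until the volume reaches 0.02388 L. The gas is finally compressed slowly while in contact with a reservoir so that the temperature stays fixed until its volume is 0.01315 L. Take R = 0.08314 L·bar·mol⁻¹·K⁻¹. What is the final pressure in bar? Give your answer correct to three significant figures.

P₃ ≈ 4.56 bar

Reversible adiabatic, γ = 7/5: T₂ = T₁·(V₁/V₂)^(γ−1) = 212.3 K; P₂ = P₁·(V₁/V₂)^γ = 2.509 bar.
T constant ⇒ Boyle's law P V = const: T₃ = T₂; P₃ = P₂·(V₂/V₃) = 4.556 bar.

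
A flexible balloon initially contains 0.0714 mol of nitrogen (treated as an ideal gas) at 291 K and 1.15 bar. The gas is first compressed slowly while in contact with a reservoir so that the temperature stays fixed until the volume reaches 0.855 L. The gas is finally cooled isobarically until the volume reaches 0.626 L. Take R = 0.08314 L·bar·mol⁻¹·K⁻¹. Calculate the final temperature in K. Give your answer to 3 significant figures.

T₃ ≈ 213 K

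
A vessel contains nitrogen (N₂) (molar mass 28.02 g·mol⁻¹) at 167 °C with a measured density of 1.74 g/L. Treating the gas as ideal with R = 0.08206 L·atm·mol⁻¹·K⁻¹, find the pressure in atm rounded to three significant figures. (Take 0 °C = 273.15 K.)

P ≈ 2.24 atm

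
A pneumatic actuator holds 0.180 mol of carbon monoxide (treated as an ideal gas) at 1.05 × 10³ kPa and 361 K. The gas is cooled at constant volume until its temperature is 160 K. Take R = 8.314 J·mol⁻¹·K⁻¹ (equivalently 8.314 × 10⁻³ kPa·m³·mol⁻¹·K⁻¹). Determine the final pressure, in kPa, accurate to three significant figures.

P₂ ≈ 465 kPa

From PV = nRT: V₁ = nRT₁/P₁ = 0.0005145 m³.
Isochoric, so P/T is constant: V₂ = V₁; P₂ = P₁·(T₂/T₁) = 465.4 kPa.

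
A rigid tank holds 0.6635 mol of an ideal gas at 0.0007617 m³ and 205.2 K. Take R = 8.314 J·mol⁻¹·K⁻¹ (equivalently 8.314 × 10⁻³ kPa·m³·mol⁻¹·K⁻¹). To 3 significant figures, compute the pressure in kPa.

P ≈ 1.49e+03 kPa

PV = nRT ⇒ P = nRT/V = (0.6635 × 8.314 × 10⁻³ × 205.2) / 0.0007617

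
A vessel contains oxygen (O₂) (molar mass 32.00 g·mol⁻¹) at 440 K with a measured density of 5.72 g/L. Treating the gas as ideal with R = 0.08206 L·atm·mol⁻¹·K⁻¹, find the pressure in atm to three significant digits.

ρ = PM/(RT) ⇒ P = ρRT/M = (5.72 × 0.08206 × 440.0) / 32.00

P ≈ 6.45 atm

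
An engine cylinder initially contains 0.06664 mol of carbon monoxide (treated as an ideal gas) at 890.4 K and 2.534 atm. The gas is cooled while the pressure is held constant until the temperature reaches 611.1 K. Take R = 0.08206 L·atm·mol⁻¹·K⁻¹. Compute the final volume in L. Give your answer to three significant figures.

From PV = nRT: V₁ = nRT₁/P₁ = 1.922 L.
Isobaric, so V/T is constant: P₂ = P₁; V₂ = V₁·(T₂/T₁) = 1.319 L.

V₂ ≈ 1.32 L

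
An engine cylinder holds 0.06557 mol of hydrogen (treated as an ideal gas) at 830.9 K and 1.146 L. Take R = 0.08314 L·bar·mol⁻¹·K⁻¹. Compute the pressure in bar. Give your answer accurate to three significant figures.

PV = nRT ⇒ P = nRT/V = (0.06557 × 0.08314 × 830.9) / 1.146

P ≈ 3.95 bar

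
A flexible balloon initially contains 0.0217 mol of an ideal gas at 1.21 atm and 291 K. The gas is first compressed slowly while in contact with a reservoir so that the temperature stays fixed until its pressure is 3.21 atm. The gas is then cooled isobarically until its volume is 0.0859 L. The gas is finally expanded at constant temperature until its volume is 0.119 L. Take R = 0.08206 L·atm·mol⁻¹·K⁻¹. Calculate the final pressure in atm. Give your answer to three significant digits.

From PV = nRT: V₁ = nRT₁/P₁ = 0.4283 L.
T constant ⇒ Boyle's law P V = const: T₂ = T₁; V₂ = V₁·(P₁/P₂) = 0.1614 L.
P constant ⇒ V ∝ T: P₃ = P₂; T₃ = T₂·(V₃/V₂) = 154.8 K.
Isothermal, so P V is constant: T₄ = T₃; P₄ = P₃·(V₃/V₄) = 2.317 atm.

P₄ ≈ 2.32 atm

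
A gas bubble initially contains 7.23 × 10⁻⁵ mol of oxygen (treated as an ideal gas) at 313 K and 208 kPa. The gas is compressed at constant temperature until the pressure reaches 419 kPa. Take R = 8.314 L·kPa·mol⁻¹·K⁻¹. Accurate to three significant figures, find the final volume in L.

From PV = nRT: V₁ = nRT₁/P₁ = 0.0009045 L.
Isothermal, so P V is constant: T₂ = T₁; V₂ = V₁·(P₁/P₂) = 0.0004490 L.

V₂ ≈ 0.000449 L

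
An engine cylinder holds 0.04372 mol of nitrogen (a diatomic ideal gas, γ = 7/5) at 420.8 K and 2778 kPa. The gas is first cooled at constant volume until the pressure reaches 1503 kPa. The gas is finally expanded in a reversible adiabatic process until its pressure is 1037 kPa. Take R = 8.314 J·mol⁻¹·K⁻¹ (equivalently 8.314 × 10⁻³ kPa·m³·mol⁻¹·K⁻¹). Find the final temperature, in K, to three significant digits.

From PV = nRT: V₁ = nRT₁/P₁ = 5.506e-05 m³.
V constant ⇒ P ∝ T: V₂ = V₁; T₂ = T₁·(P₂/P₁) = 227.7 K.
Adiabatic (γ = 7/5), T V^(γ−1) and P V^γ constant: T₃ = T₂·(P₃/P₂)^((γ−1)/γ) = 204.8 K; V₃ = V₂·(P₂/P₃)^(1/γ) = 7.177e-05 m³.

T₃ ≈ 205 K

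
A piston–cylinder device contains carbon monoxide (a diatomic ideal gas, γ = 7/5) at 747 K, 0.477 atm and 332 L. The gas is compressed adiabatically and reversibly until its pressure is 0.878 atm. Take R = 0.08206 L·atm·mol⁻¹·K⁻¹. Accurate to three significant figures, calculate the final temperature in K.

T₂ ≈ 889 K

Adiabatic (γ = 7/5), T V^(γ−1) and P V^γ constant: T₂ = T₁·(P₂/P₁)^((γ−1)/γ) = 889.3 K; V₂ = V₁·(P₁/P₂)^(1/γ) = 214.7 L.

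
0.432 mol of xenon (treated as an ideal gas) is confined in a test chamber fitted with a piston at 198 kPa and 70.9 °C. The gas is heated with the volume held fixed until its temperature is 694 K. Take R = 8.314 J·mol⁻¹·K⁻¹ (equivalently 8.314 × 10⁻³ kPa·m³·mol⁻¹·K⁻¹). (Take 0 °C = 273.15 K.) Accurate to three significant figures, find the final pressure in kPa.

Convert: T₁ = 344.0 K.
From PV = nRT: V₁ = nRT₁/P₁ = 0.006241 m³.
Isochoric, so P/T is constant: V₂ = V₁; P₂ = P₁·(T₂/T₁) = 399.4 kPa.

P₂ ≈ 399 kPa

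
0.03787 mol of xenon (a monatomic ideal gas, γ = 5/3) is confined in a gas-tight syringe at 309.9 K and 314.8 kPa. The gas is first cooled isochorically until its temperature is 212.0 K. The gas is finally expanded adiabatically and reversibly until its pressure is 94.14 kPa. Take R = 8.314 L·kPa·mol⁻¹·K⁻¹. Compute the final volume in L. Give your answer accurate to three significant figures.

V₃ ≈ 0.509 L

From PV = nRT: V₁ = nRT₁/P₁ = 0.3100 L.
Isochoric, so P/T is constant: V₂ = V₁; P₂ = P₁·(T₂/T₁) = 215.4 kPa.
Adiabatic (γ = 5/3), T V^(γ−1) and P V^γ constant: T₃ = T₂·(P₃/P₂)^((γ−1)/γ) = 152.3 K; V₃ = V₂·(P₂/P₃)^(1/γ) = 0.5092 L.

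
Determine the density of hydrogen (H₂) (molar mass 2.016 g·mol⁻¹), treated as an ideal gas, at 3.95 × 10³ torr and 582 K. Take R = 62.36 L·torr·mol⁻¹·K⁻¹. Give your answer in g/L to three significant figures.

ρ = PM/(RT) = (3.95e+03 × 2.016) / (62.36 × 582.0)

ρ ≈ 0.219 g/L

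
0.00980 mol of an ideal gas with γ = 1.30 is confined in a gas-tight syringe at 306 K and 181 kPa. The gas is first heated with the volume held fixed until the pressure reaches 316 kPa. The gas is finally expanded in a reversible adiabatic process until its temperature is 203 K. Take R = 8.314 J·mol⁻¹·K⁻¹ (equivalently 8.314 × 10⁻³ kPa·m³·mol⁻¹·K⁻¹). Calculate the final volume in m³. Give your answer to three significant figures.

From PV = nRT: V₁ = nRT₁/P₁ = 0.0001377 m³.
V constant ⇒ P ∝ T: V₂ = V₁; T₂ = T₁·(P₂/P₁) = 534.2 K.
Reversible adiabatic, γ = 1.30: P₃ = P₂·(T₃/T₂)^(γ/(γ−1)) = 4.772 kPa; V₃ = V₂·(T₂/T₃)^(1/(γ−1)) = 0.003466 m³.

V₃ ≈ 0.00347 m³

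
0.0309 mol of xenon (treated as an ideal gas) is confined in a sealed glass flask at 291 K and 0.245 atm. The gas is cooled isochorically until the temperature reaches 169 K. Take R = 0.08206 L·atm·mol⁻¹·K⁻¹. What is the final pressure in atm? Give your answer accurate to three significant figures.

P₂ ≈ 0.142 atm

From PV = nRT: V₁ = nRT₁/P₁ = 3.012 L.
V constant ⇒ P ∝ T: V₂ = V₁; P₂ = P₁·(T₂/T₁) = 0.1423 atm.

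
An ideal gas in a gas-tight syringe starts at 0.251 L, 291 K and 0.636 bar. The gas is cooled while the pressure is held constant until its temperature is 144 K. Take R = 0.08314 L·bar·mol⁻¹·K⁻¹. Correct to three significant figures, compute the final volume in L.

P constant ⇒ V ∝ T: P₂ = P₁; V₂ = V₁·(T₂/T₁) = 0.1242 L.

V₂ ≈ 0.124 L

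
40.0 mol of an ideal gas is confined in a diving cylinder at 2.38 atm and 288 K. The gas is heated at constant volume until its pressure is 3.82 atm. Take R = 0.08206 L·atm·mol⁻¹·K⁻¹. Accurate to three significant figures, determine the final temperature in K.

T₂ ≈ 462 K

From PV = nRT: V₁ = nRT₁/P₁ = 397.2 L.
Isochoric, so P/T is constant: V₂ = V₁; T₂ = T₁·(P₂/P₁) = 462.3 K.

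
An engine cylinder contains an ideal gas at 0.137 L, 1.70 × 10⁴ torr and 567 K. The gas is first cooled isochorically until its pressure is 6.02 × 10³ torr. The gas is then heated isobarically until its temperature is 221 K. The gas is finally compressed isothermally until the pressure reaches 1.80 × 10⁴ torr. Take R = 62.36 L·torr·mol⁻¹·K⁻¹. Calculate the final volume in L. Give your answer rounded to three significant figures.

V₄ ≈ 0.0504 L

Isochoric, so P/T is constant: V₂ = V₁; T₂ = T₁·(P₂/P₁) = 200.8 K.
Isobaric, so V/T is constant: P₃ = P₂; V₃ = V₂·(T₃/T₂) = 0.1508 L.
T constant ⇒ Boyle's law P V = const: T₄ = T₃; V₄ = V₃·(P₃/P₄) = 0.05043 L.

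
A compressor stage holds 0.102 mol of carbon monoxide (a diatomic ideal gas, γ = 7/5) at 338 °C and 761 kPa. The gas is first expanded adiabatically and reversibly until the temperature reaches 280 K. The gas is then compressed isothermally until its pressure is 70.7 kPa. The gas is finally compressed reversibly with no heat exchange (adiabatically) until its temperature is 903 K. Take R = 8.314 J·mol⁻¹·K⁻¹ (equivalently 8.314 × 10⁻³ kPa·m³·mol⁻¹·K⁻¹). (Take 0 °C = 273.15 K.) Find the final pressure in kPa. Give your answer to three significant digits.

Convert: T₁ = 611.1 K.
From PV = nRT: V₁ = nRT₁/P₁ = 0.0006810 m³.
Reversible adiabatic, γ = 7/5: P₂ = P₁·(T₂/T₁)^(γ/(γ−1)) = 49.54 kPa; V₂ = V₁·(T₁/T₂)^(1/(γ−1)) = 0.004793 m³.
Isothermal, so P V is constant: T₃ = T₂; V₃ = V₂·(P₂/P₃) = 0.003359 m³.
Adiabatic (γ = 7/5), T V^(γ−1) and P V^γ constant: P₄ = P₃·(T₄/T₃)^(γ/(γ−1)) = 4259 kPa; V₄ = V₃·(T₃/T₄)^(1/(γ−1)) = 0.0001798 m³.

P₄ ≈ 4.26e+03 kPa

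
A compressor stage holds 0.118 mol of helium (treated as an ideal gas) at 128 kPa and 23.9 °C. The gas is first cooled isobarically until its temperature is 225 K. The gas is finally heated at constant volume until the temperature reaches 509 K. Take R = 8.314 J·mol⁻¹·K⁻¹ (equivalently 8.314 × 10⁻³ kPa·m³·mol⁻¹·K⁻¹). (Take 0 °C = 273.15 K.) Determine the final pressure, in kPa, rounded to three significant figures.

Convert: T₁ = 297.0 K.
From PV = nRT: V₁ = nRT₁/P₁ = 0.002277 m³.
Isobaric, so V/T is constant: P₂ = P₁; V₂ = V₁·(T₂/T₁) = 0.001725 m³.
V constant ⇒ P ∝ T: V₃ = V₂; P₃ = P₂·(T₃/T₂) = 289.6 kPa.

P₃ ≈ 290 kPa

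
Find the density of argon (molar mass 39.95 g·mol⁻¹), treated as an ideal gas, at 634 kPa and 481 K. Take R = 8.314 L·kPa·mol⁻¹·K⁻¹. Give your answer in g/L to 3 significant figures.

ρ ≈ 6.33 g/L

ρ = PM/(RT) = (634 × 39.95) / (8.314 × 481.0)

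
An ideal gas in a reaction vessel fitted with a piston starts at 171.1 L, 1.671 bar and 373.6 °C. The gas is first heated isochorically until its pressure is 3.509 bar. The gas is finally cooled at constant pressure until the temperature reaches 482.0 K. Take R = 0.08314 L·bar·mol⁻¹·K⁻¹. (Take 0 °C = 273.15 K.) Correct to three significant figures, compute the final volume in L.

V₃ ≈ 60.7 L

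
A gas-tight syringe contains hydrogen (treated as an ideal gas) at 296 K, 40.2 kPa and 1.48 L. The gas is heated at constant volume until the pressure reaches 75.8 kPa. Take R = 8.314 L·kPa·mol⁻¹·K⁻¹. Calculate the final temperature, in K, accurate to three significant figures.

V constant ⇒ P ∝ T: V₂ = V₁; T₂ = T₁·(P₂/P₁) = 558.1 K.

T₂ ≈ 558 K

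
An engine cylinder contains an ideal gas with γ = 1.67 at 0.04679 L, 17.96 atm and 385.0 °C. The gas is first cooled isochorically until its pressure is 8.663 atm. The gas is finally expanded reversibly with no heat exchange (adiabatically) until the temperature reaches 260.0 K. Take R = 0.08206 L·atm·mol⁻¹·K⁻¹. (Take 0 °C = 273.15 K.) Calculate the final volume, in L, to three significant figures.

V₃ ≈ 0.0630 L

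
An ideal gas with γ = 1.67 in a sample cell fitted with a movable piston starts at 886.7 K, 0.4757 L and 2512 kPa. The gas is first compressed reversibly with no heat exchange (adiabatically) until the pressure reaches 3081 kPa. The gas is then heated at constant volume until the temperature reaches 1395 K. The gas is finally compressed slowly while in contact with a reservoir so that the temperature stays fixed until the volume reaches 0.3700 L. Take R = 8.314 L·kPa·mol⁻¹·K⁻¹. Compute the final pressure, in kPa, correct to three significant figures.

P₄ ≈ 5.08e+03 kPa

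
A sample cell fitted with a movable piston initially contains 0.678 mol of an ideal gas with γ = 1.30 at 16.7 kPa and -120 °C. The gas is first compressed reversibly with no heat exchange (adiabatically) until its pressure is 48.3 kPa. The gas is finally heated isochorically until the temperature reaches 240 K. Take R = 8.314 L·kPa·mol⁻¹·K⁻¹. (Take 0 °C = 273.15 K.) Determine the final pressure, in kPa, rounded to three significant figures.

Convert: T₁ = 153.1 K.
From PV = nRT: V₁ = nRT₁/P₁ = 51.69 L.
Reversible adiabatic, γ = 1.30: T₂ = T₁·(P₂/P₁)^((γ−1)/γ) = 195.7 K; V₂ = V₁·(P₁/P₂)^(1/γ) = 22.84 L.
Isochoric, so P/T is constant: V₃ = V₂; P₃ = P₂·(T₃/T₂) = 59.24 kPa.

P₃ ≈ 59.2 kPa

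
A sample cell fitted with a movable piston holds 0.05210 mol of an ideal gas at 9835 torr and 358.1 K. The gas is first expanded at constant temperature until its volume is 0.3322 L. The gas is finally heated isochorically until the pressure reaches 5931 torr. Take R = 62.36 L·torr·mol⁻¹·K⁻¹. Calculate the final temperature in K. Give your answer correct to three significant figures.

From PV = nRT: V₁ = nRT₁/P₁ = 0.1183 L.
Isothermal, so P V is constant: T₂ = T₁; P₂ = P₁·(V₁/V₂) = 3502 torr.
Isochoric, so P/T is constant: V₃ = V₂; T₃ = T₂·(P₃/P₂) = 606.4 K.

T₃ ≈ 606 K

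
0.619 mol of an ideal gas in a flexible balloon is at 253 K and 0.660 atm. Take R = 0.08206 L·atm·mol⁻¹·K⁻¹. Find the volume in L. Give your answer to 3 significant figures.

V ≈ 19.5 L

PV = nRT ⇒ V = nRT/P = (0.619 × 0.08206 × 253) / 0.660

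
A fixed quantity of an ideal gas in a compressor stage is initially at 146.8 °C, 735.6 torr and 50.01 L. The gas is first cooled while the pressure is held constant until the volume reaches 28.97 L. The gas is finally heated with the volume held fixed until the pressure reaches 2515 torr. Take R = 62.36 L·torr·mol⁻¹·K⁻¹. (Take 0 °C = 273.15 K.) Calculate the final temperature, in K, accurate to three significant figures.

Convert: T₁ = 419.9 K.
Isobaric, so V/T is constant: P₂ = P₁; T₂ = T₁·(V₂/V₁) = 243.3 K.
Isochoric, so P/T is constant: V₃ = V₂; T₃ = T₂·(P₃/P₂) = 831.7 K.

T₃ ≈ 832 K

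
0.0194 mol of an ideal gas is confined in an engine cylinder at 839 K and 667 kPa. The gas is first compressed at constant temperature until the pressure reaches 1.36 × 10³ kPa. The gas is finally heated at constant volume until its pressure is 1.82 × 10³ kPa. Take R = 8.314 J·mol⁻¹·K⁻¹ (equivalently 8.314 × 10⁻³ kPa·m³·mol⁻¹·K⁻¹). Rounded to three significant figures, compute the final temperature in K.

T₃ ≈ 1.12e+03 K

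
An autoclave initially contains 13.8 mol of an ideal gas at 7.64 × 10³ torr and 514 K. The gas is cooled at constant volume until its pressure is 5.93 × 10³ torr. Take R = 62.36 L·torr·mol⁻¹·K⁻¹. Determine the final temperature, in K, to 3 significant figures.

T₂ ≈ 399 K

From PV = nRT: V₁ = nRT₁/P₁ = 57.90 L.
V constant ⇒ P ∝ T: V₂ = V₁; T₂ = T₁·(P₂/P₁) = 399.0 K.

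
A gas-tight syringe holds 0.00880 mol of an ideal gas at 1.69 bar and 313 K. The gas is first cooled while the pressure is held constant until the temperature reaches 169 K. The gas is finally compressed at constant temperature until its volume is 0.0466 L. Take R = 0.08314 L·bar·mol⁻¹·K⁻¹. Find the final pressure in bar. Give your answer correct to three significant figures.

From PV = nRT: V₁ = nRT₁/P₁ = 0.1355 L.
P constant ⇒ V ∝ T: P₂ = P₁; V₂ = V₁·(T₂/T₁) = 0.07316 L.
T constant ⇒ Boyle's law P V = const: T₃ = T₂; P₃ = P₂·(V₂/V₃) = 2.653 bar.

P₃ ≈ 2.65 bar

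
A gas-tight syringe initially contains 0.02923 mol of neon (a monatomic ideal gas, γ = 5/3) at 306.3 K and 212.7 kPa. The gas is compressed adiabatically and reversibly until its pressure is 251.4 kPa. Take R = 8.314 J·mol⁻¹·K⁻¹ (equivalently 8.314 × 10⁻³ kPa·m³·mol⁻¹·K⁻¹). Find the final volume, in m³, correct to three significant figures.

From PV = nRT: V₁ = nRT₁/P₁ = 0.0003500 m³.
Reversible adiabatic, γ = 5/3: T₂ = T₁·(P₂/P₁)^((γ−1)/γ) = 327.5 K; V₂ = V₁·(P₁/P₂)^(1/γ) = 0.0003166 m³.

V₂ ≈ 0.000317 m³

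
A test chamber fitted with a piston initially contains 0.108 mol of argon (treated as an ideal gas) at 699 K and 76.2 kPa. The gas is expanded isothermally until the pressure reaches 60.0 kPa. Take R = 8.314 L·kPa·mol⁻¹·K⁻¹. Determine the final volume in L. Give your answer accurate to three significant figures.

V₂ ≈ 10.5 L

From PV = nRT: V₁ = nRT₁/P₁ = 8.237 L.
Isothermal, so P V is constant: T₂ = T₁; V₂ = V₁·(P₁/P₂) = 10.46 L.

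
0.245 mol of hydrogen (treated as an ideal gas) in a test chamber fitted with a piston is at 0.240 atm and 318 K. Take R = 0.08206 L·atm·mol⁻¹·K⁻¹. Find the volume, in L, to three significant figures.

V ≈ 26.6 L

PV = nRT ⇒ V = nRT/P = (0.245 × 0.08206 × 318) / 0.240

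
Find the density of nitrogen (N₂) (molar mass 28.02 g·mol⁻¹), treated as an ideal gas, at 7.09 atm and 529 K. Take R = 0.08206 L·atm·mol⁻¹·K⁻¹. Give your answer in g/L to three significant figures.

ρ ≈ 4.58 g/L

ρ = PM/(RT) = (7.09 × 28.02) / (0.08206 × 529.0)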